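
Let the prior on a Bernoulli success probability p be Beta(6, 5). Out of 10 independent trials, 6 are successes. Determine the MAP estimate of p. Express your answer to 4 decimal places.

Prior: Beta(6, 5).
Data: 6 successes in 10 trials. The binomial likelihood contributes p^6(1−p)^4, so the posterior is Beta(6+6, 5+4) = Beta(12, 9).
For Beta(a, b) with a, b > 1 the mode is (a−1)/(a+b−2) = 11/19 ≈ 0.5789.

p̂_MAP = 0.5789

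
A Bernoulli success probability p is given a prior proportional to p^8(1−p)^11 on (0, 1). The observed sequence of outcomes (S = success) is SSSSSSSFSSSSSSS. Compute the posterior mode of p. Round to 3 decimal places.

p̂_MAP = 0.647

The prior density ∝ p^8(1−p)^11 is the kernel of Beta(9, 12).
Data: 14 successes in 15 trials (from the sequence). The binomial likelihood contributes p^14(1−p)^1, so the posterior is Beta(9+14, 12+1) = Beta(23, 13).
For Beta(a, b) with a, b > 1 the mode is (a−1)/(a+b−2) = 22/34 ≈ 0.647.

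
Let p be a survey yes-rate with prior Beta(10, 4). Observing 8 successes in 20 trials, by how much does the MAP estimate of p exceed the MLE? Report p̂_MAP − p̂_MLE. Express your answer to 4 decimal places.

Posterior is Beta(18, 16); MAP = (18−1)/(34−2) = 17/32 ≈ 0.53125.
MLE ignores the prior: p̂_MLE = k/n = 8/20 ≈ 0.40000.
Difference = 17/32 − 8/20 = 21/160 ≈ 0.1313.

MAP − MLE = 0.1313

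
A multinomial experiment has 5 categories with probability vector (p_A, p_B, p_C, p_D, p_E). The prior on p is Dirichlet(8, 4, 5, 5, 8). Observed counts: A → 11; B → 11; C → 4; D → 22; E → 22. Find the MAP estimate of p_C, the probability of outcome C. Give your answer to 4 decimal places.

MAP estimate of p_C = 0.0842

The posterior is Dirichlet(αᵢ + nᵢ) = Dirichlet(19, 15, 9, 27, 30).
For a Dirichlet(a₁,…,a_K) with all aᵢ > 1, the mode has j-th component (aⱼ − 1)/(Σaᵢ − K).
Here Σaᵢ = 100 and K = 5, so p_C = (9 − 1)/(100 − 5) = 8/95 ≈ 0.0842.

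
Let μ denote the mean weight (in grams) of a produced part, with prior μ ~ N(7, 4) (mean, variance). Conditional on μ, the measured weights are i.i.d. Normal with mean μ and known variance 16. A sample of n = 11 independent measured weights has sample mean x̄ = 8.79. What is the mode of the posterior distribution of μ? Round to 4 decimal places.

μ̂_MAP = 8.3127

n = 11, x̄ = 8.79.
For a Normal prior and Normal likelihood with known variance, the posterior is Normal; its mode equals its mean, the precision-weighted average.
Prior precision 1/σ₀² = 1/4 = 0.25; data precision n/σ² = 11/16 = 0.6875.
μ̂ = (0.25·7 + 0.6875·8.79) / (0.25 + 0.6875) = 7.793125/0.9375 = 12469/1500 ≈ 8.3127.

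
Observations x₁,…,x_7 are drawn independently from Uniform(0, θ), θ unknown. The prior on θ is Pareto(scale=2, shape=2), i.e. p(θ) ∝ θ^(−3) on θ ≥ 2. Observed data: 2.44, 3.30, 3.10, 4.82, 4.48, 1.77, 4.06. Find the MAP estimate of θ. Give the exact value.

θ̂_MAP = 4.82

The Uniform(0, θ) likelihood is θ^(−n) for θ ≥ max(xᵢ), zero otherwise. Here max(xᵢ) = 4.82.
Posterior ∝ θ^(−3) · θ^(−7) = θ^(−10) on θ ≥ max(2, 4.82) = 4.82.
This density is strictly decreasing in θ, so the posterior mode lies at the lower boundary of the support.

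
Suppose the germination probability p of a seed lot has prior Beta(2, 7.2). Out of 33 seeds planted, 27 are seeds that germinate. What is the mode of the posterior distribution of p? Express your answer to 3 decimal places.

p̂_MAP = 0.697

Prior: Beta(2, 7.2).
Data: 27 successes in 33 trials. The binomial likelihood contributes p^27(1−p)^6, so the posterior is Beta(2+27, 7.2+6) = Beta(29, 13.2).
For Beta(a, b) with a, b > 1 the mode is (a−1)/(a+b−2) = 28/40.2 ≈ 0.697.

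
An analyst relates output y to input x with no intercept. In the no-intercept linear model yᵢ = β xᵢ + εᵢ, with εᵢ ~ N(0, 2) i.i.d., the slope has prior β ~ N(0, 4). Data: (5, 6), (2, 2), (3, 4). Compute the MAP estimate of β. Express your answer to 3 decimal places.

β̂_MAP = 1.195

log p(β | y) = −Σ(yᵢ − βxᵢ)²/(2·2) − β²/(2·4) + const.
Setting the derivative to zero: Σxᵢ(yᵢ − βxᵢ)/2 − β/4 = 0, so β = Σxᵢyᵢ / (Σxᵢ² + σ²/τ²).
Σxᵢyᵢ = 5·6 + 2·2 + 3·4 = 46; Σxᵢ² = 38; σ²/τ² = 0.5.
β̂_MAP = 46 / (38 + 0.5) = 46/38.5 ≈ 1.195.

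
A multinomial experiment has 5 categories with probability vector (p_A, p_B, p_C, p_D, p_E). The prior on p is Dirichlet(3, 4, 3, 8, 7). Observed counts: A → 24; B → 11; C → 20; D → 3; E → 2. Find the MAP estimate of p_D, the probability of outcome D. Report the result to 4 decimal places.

MAP estimate of p_D = 0.1250

The posterior is Dirichlet(αᵢ + nᵢ) = Dirichlet(27, 15, 23, 11, 9).
For a Dirichlet(a₁,…,a_K) with all aᵢ > 1, the mode has j-th component (aⱼ − 1)/(Σaᵢ − K).
Here Σaᵢ = 85 and K = 5, so p_D = (11 − 1)/(85 − 5) = 10/80 ≈ 0.1250.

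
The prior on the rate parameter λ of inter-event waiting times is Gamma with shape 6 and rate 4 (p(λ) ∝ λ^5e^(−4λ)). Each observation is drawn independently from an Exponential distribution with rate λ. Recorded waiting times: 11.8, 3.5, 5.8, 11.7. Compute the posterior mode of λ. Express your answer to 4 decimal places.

λ̂_MAP = 0.2446

The Exponential(rate=λ) likelihood is ∝ λ^n e^(−λΣtᵢ). Here n = 4 and Σtᵢ = 11.8 + 3.5 + 5.8 + 11.7 = 32.8.
Posterior ∝ λ^5e^(−4λ) · λ^4e^(−32.8λ) = λ^9e^(−36.8λ), i.e. Gamma(10, 36.8).
Mode = (a−1)/b = 9/36.8 ≈ 0.2446.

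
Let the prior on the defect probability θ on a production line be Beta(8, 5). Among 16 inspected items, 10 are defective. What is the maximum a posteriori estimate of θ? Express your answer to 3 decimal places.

θ̂_MAP = 0.630

Prior: Beta(8, 5).
Data: 10 successes in 16 trials. The binomial likelihood contributes θ^10(1−θ)^6, so the posterior is Beta(8+10, 5+6) = Beta(18, 11).
For Beta(a, b) with a, b > 1 the mode is (a−1)/(a+b−2) = 17/27 ≈ 0.630.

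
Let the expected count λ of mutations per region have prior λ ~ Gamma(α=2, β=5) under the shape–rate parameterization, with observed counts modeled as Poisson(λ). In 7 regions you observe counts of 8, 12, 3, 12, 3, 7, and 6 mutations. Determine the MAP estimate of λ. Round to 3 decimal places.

Σxᵢ = 8+12+3+12+3+7+6 = 51, with n = 7.
Posterior ∝ λe^(−5λ) · λ^51e^(−7λ) = λ^52e^(−12λ), i.e. Gamma(shape=53, rate=12).
The mode of a Gamma(a, b) with a ≥ 1 (shape–rate) is (a−1)/b = 52/12 ≈ 4.333.

λ̂_MAP = 4.333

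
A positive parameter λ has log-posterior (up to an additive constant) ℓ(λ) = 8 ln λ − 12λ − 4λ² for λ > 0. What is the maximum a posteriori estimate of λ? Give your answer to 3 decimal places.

λ̂_MAP = 0.500

ℓ'(λ) = 8/λ − 12 − 8λ. Setting this to zero and multiplying by λ: 8λ² + 12λ − 8 = 0.
λ = (−12 + √(12² + 4·8·8)) / (2·8) = (−12 + √400) / 16 = (−12 + 20)/16 = 1/2.
ℓ''(λ) = −8/λ² − 8 < 0, confirming a maximum.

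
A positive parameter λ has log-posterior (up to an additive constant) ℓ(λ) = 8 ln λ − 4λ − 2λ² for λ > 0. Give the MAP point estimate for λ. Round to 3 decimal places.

ℓ'(λ) = 8/λ − 4 − 4λ. Setting this to zero and multiplying by λ: 4λ² + 4λ − 8 = 0.
λ = (−4 + √(4² + 4·4·8)) / (2·4) = (−4 + √144) / 8 = (−4 + 12)/8 = 1.
ℓ''(λ) = −8/λ² − 4 < 0, confirming a maximum.

λ̂_MAP = 1.000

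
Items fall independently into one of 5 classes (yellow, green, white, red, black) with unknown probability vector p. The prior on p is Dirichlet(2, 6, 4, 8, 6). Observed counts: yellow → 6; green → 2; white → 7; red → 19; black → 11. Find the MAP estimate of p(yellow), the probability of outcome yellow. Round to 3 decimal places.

The posterior is Dirichlet(αᵢ + nᵢ) = Dirichlet(8, 8, 11, 27, 17).
For a Dirichlet(a₁,…,a_K) with all aᵢ > 1, the mode has j-th component (aⱼ − 1)/(Σaᵢ − K).
Here Σaᵢ = 71 and K = 5, so p(yellow) = (8 − 1)/(71 − 5) = 7/66 ≈ 0.106.

MAP estimate of p(yellow) = 0.106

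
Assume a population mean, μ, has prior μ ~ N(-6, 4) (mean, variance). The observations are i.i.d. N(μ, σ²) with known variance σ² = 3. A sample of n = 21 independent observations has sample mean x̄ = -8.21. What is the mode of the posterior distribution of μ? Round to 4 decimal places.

n = 21, x̄ = -8.21.
For a Normal prior and Normal likelihood with known variance, the posterior is Normal; its mode equals its mean, the precision-weighted average.
Prior precision 1/σ₀² = 1/4 = 0.25; data precision n/σ² = 21/3 = 7.
μ̂ = (0.25·(-6) + 7·(-8.21)) / (0.25 + 7) = (-58.97)/7.25 = -5897/725 ≈ -8.1338.

μ̂_MAP = -8.1338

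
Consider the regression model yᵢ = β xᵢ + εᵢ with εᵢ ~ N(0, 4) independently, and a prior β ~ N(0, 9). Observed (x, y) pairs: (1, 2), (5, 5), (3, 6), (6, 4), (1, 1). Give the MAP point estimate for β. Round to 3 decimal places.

β̂_MAP = 0.966

log p(β | y) = −Σ(yᵢ − βxᵢ)²/(2·4) − β²/(2·9) + const.
Setting the derivative to zero: Σxᵢ(yᵢ − βxᵢ)/4 − β/9 = 0, so β = Σxᵢyᵢ / (Σxᵢ² + σ²/τ²).
Σxᵢyᵢ = 1·2 + 5·5 + 3·6 + 6·4 + 1·1 = 70; Σxᵢ² = 72; σ²/τ² = 4/9.
β̂_MAP = 70 / (72 + 4/9) = 70/(652/9) = 315/326 ≈ 0.966.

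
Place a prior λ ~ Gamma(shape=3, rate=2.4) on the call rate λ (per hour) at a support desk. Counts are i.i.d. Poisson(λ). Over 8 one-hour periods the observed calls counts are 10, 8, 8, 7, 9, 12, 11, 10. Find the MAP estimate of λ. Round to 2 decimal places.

Σxᵢ = 10+8+8+7+9+12+11+10 = 75, with n = 8.
Posterior ∝ λ^2e^(−2.4λ) · λ^75e^(−8λ) = λ^77e^(−10.4λ), i.e. Gamma(shape=78, rate=10.4).
The mode of a Gamma(a, b) with a ≥ 1 (shape–rate) is (a−1)/b = 77/10.4 ≈ 7.40.

λ̂_MAP = 7.40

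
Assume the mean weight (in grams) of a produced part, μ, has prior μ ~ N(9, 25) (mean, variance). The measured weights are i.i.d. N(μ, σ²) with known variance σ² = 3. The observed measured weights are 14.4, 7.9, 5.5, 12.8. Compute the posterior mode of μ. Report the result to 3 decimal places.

n = 4; x̄ = (14.4 + 7.9 + 5.5 + 12.8)/4 = 40.6/4 = 10.15.
For a Normal prior and Normal likelihood with known variance, the posterior is Normal; its mode equals its mean, the precision-weighted average.
Prior precision 1/σ₀² = 1/25 = 0.04; data precision n/σ² = 4/3.
μ̂ = (0.04·9 + (4/3)·10.15) / (0.04 + 4/3) = (1042/75)/(103/75) = 1042/103 ≈ 10.117.

μ̂_MAP = 10.117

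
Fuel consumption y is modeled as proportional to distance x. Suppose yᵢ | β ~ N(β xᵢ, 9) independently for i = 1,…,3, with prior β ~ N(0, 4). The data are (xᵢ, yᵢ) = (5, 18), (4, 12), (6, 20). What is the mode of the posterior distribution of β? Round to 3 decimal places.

log p(β | y) = −Σ(yᵢ − βxᵢ)²/(2·9) − β²/(2·4) + const.
Setting the derivative to zero: Σxᵢ(yᵢ − βxᵢ)/9 − β/4 = 0, so β = Σxᵢyᵢ / (Σxᵢ² + σ²/τ²).
Σxᵢyᵢ = 5·18 + 4·12 + 6·20 = 258; Σxᵢ² = 77; σ²/τ² = 2.25.
β̂_MAP = 258 / (77 + 2.25) = 258/79.25 ≈ 3.256.

β̂_MAP = 3.256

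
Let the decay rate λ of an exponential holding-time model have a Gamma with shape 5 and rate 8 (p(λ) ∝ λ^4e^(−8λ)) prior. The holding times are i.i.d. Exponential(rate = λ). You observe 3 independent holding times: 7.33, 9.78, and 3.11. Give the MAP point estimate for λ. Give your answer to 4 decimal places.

The Exponential(rate=λ) likelihood is ∝ λ^n e^(−λΣtᵢ). Here n = 3 and Σtᵢ = 7.33 + 9.78 + 3.11 = 20.22.
Posterior ∝ λ^4e^(−8λ) · λ^3e^(−20.22λ) = λ^7e^(−28.22λ), i.e. Gamma(8, 28.22).
Mode = (a−1)/b = 7/28.22 ≈ 0.2481.

λ̂_MAP = 0.2481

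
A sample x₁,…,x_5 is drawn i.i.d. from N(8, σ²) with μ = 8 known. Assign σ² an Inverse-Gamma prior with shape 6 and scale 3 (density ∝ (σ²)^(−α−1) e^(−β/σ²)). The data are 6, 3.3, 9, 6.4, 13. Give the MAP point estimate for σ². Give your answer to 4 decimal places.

Sum of squared deviations about the known mean: SS = (6−8)² + (3.3−8)² + (9−8)² + (6.4−8)² + (13−8)² = 54.65.
The Normal likelihood contributes (σ²)^(−n/2) exp(−SS/(2σ²)), so the posterior is Inverse-Gamma(α + n/2, β + SS/2) = Inverse-Gamma(8.5, 30.325).
The mode of Inverse-Gamma(a, b) is b/(a+1) = 30.325/9.5 ≈ 3.1921.

σ̂²_MAP = 3.1921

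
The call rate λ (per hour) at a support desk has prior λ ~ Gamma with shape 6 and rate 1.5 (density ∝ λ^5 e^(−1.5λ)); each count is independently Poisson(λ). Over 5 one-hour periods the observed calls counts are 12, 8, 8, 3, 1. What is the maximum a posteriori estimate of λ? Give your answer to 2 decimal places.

λ̂_MAP = 5.69

Σxᵢ = 12+8+8+3+1 = 32, with n = 5.
Posterior ∝ λ^5e^(−1.5λ) · λ^32e^(−5λ) = λ^37e^(−6.5λ), i.e. Gamma(shape=38, rate=6.5).
The mode of a Gamma(a, b) with a ≥ 1 (shape–rate) is (a−1)/b = 37/6.5 ≈ 5.69.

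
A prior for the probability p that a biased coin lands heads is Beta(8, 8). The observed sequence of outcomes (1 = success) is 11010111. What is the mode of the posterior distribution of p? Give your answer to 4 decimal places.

Prior: Beta(8, 8).
Data: 6 successes in 8 trials (from the sequence). The binomial likelihood contributes p^6(1−p)^2, so the posterior is Beta(8+6, 8+2) = Beta(14, 10).
For Beta(a, b) with a, b > 1 the mode is (a−1)/(a+b−2) = 13/22 ≈ 0.5909.

p̂_MAP = 0.5909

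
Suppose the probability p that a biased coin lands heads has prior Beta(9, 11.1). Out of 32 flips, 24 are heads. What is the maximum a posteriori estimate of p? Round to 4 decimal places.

p̂_MAP = 0.6387

Prior: Beta(9, 11.1).
Data: 24 successes in 32 trials. The binomial likelihood contributes p^24(1−p)^8, so the posterior is Beta(9+24, 11.1+8) = Beta(33, 19.1).
For Beta(a, b) with a, b > 1 the mode is (a−1)/(a+b−2) = 32/50.1 ≈ 0.6387.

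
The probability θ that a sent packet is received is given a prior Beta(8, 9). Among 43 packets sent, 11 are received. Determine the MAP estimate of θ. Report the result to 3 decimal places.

θ̂_MAP = 0.310

Prior: Beta(8, 9).
Data: 11 successes in 43 trials. The binomial likelihood contributes θ^11(1−θ)^32, so the posterior is Beta(8+11, 9+32) = Beta(19, 41).
For Beta(a, b) with a, b > 1 the mode is (a−1)/(a+b−2) = 18/58 ≈ 0.310.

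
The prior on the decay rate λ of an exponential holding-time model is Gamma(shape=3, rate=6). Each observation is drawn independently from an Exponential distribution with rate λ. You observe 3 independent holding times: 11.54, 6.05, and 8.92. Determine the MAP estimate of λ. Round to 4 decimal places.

λ̂_MAP = 0.1538

The Exponential(rate=λ) likelihood is ∝ λ^n e^(−λΣtᵢ). Here n = 3 and Σtᵢ = 11.54 + 6.05 + 8.92 = 26.51.
Posterior ∝ λ^2e^(−6λ) · λ^3e^(−26.51λ) = λ^5e^(−32.51λ), i.e. Gamma(6, 32.51).
Mode = (a−1)/b = 5/32.51 ≈ 0.1538.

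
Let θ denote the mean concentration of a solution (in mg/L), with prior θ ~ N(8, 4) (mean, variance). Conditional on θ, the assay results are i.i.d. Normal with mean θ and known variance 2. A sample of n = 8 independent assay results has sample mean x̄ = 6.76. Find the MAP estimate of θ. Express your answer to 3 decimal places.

θ̂_MAP = 6.833

n = 8, x̄ = 6.76.
For a Normal prior and Normal likelihood with known variance, the posterior is Normal; its mode equals its mean, the precision-weighted average.
Prior precision 1/σ₀² = 1/4 = 0.25; data precision n/σ² = 8/2 = 4.
θ̂ = (0.25·8 + 4·6.76) / (0.25 + 4) = 29.04/4.25 = 2904/425 ≈ 6.833.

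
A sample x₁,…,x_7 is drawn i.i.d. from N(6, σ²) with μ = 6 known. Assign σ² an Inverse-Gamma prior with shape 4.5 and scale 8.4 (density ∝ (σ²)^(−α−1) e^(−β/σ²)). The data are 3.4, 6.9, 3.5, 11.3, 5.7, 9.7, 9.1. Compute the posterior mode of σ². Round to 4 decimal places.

Sum of squared deviations about the known mean: SS = (3.4−6)² + (6.9−6)² + (3.5−6)² + (11.3−6)² + (5.7−6)² + (9.7−6)² + (9.1−6)² = 65.3.
The Normal likelihood contributes (σ²)^(−n/2) exp(−SS/(2σ²)), so the posterior is Inverse-Gamma(α + n/2, β + SS/2) = Inverse-Gamma(8, 41.05).
The mode of Inverse-Gamma(a, b) is b/(a+1) = 41.05/9 ≈ 4.5611.

σ̂²_MAP = 4.5611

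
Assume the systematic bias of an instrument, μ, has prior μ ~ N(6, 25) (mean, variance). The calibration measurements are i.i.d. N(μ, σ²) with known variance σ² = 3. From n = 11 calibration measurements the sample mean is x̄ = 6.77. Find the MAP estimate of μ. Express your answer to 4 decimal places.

μ̂_MAP = 6.7617

n = 11, x̄ = 6.77.
For a Normal prior and Normal likelihood with known variance, the posterior is Normal; its mode equals its mean, the precision-weighted average.
Prior precision 1/σ₀² = 1/25 = 0.04; data precision n/σ² = 11/3.
μ̂ = (0.04·6 + (11/3)·6.77) / (0.04 + 11/3) = (7519/300)/(278/75) = 7519/1112 ≈ 6.7617.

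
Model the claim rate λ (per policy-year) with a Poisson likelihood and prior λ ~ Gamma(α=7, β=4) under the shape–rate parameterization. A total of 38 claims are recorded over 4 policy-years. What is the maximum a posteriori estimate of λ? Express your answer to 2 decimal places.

Σxᵢ = 38, n = 4.
Posterior ∝ λ^6e^(−4λ) · λ^38e^(−4λ) = λ^44e^(−8λ), i.e. Gamma(shape=45, rate=8).
The mode of a Gamma(a, b) with a ≥ 1 (shape–rate) is (a−1)/b = 44/8 ≈ 5.50.

λ̂_MAP = 5.50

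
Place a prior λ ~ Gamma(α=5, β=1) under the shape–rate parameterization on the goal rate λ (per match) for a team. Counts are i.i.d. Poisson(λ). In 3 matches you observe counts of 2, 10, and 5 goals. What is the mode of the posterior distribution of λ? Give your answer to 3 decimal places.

Σxᵢ = 2+10+5 = 17, with n = 3.
Posterior ∝ λ^4e^(−1λ) · λ^17e^(−3λ) = λ^21e^(−4λ), i.e. Gamma(shape=22, rate=4).
The mode of a Gamma(a, b) with a ≥ 1 (shape–rate) is (a−1)/b = 21/4 ≈ 5.250.

λ̂_MAP = 5.250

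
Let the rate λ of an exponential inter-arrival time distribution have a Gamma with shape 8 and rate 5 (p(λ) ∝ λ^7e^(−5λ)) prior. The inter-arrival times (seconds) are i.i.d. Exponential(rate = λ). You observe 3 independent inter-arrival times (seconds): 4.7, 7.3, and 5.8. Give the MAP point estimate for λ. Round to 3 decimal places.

λ̂_MAP = 0.439

The Exponential(rate=λ) likelihood is ∝ λ^n e^(−λΣtᵢ). Here n = 3 and Σtᵢ = 4.7 + 7.3 + 5.8 = 17.8.
Posterior ∝ λ^7e^(−5λ) · λ^3e^(−17.8λ) = λ^10e^(−22.8λ), i.e. Gamma(11, 22.8).
Mode = (a−1)/b = 10/22.8 ≈ 0.439.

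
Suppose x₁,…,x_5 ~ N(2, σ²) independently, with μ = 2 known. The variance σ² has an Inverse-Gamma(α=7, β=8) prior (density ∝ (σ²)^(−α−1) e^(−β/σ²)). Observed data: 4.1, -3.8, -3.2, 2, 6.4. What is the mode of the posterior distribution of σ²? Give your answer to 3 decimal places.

σ̂²_MAP = 4.783

Sum of squared deviations about the known mean: SS = (4.1−2)² + (-3.8−2)² + (-3.2−2)² + (2−2)² + (6.4−2)² = 84.45.
The Normal likelihood contributes (σ²)^(−n/2) exp(−SS/(2σ²)), so the posterior is Inverse-Gamma(α + n/2, β + SS/2) = Inverse-Gamma(9.5, 50.225).
The mode of Inverse-Gamma(a, b) is b/(a+1) = 50.225/10.5 ≈ 4.783.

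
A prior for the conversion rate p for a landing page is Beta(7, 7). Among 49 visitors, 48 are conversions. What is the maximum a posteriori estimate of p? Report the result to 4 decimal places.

p̂_MAP = 0.8852

Prior: Beta(7, 7).
Data: 48 successes in 49 trials. The binomial likelihood contributes p^48(1−p)^1, so the posterior is Beta(7+48, 7+1) = Beta(55, 8).
For Beta(a, b) with a, b > 1 the mode is (a−1)/(a+b−2) = 54/61 ≈ 0.8852.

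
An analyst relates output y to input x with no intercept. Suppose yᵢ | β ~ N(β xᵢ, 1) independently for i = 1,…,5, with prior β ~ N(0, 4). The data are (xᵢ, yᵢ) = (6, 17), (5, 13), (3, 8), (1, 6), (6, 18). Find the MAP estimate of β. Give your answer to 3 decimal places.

β̂_MAP = 2.844

log p(β | y) = −Σ(yᵢ − βxᵢ)²/(2·1) − β²/(2·4) + const.
Setting the derivative to zero: Σxᵢ(yᵢ − βxᵢ)/1 − β/4 = 0, so β = Σxᵢyᵢ / (Σxᵢ² + σ²/τ²).
Σxᵢyᵢ = 6·17 + 5·13 + 3·8 + 1·6 + 6·18 = 305; Σxᵢ² = 107; σ²/τ² = 0.25.
β̂_MAP = 305 / (107 + 0.25) = 305/107.25 ≈ 2.844.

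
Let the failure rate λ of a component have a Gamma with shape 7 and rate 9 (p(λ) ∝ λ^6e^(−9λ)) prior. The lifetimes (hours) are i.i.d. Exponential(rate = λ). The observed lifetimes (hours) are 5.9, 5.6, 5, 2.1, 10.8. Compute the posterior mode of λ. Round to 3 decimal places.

The Exponential(rate=λ) likelihood is ∝ λ^n e^(−λΣtᵢ). Here n = 5 and Σtᵢ = 5.9 + 5.6 + 5 + 2.1 + 10.8 = 29.4.
Posterior ∝ λ^6e^(−9λ) · λ^5e^(−29.4λ) = λ^11e^(−38.4λ), i.e. Gamma(12, 38.4).
Mode = (a−1)/b = 11/38.4 ≈ 0.286.

λ̂_MAP = 0.286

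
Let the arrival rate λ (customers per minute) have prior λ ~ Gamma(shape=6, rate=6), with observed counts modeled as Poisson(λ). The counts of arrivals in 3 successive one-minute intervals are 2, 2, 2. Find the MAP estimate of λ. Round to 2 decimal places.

λ̂_MAP = 1.22

Σxᵢ = 2+2+2 = 6, with n = 3.
Posterior ∝ λ^5e^(−6λ) · λ^6e^(−3λ) = λ^11e^(−9λ), i.e. Gamma(shape=12, rate=9).
The mode of a Gamma(a, b) with a ≥ 1 (shape–rate) is (a−1)/b = 11/9 ≈ 1.22.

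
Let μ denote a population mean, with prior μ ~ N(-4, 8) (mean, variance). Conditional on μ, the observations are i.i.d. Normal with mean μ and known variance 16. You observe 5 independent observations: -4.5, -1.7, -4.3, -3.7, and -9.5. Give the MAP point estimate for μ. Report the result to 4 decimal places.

n = 5; x̄ = ((-4.5) + (-1.7) + (-4.3) + (-3.7) + (-9.5))/5 = -23.7/5 = -4.74.
For a Normal prior and Normal likelihood with known variance, the posterior is Normal; its mode equals its mean, the precision-weighted average.
Prior precision 1/σ₀² = 1/8 = 0.125; data precision n/σ² = 5/16 = 0.3125.
μ̂ = (0.125·(-4) + 0.3125·(-4.74)) / (0.125 + 0.3125) = (-1.98125)/0.4375 = -317/70 ≈ -4.5286.

μ̂_MAP = -4.5286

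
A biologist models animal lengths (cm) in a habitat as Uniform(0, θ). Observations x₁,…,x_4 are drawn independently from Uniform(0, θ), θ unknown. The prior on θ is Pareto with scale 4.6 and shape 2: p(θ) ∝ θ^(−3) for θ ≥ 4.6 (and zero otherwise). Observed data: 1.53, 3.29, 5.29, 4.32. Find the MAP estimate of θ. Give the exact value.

The Uniform(0, θ) likelihood is θ^(−n) for θ ≥ max(xᵢ), zero otherwise. Here max(xᵢ) = 5.29.
Posterior ∝ θ^(−3) · θ^(−4) = θ^(−7) on θ ≥ max(4.6, 5.29) = 5.29.
This density is strictly decreasing in θ, so the posterior mode lies at the lower boundary of the support.

θ̂_MAP = 5.29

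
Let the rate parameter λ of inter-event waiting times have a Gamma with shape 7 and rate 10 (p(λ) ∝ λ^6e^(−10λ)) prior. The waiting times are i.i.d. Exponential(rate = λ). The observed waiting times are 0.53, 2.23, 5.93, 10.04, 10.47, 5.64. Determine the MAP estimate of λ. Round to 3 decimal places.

λ̂_MAP = 0.268

The Exponential(rate=λ) likelihood is ∝ λ^n e^(−λΣtᵢ). Here n = 6 and Σtᵢ = 0.53 + 2.23 + 5.93 + 10.04 + 10.47 + 5.64 = 34.84.
Posterior ∝ λ^6e^(−10λ) · λ^6e^(−34.84λ) = λ^12e^(−44.84λ), i.e. Gamma(13, 44.84).
Mode = (a−1)/b = 12/44.84 ≈ 0.268.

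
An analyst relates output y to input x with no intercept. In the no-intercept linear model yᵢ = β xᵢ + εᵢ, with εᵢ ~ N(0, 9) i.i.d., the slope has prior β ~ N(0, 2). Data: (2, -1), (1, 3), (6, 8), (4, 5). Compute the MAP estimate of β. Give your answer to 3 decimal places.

β̂_MAP = 1.122

log p(β | y) = −Σ(yᵢ − βxᵢ)²/(2·9) − β²/(2·2) + const.
Setting the derivative to zero: Σxᵢ(yᵢ − βxᵢ)/9 − β/2 = 0, so β = Σxᵢyᵢ / (Σxᵢ² + σ²/τ²).
Σxᵢyᵢ = 2·(-1) + 1·3 + 6·8 + 4·5 = 69; Σxᵢ² = 57; σ²/τ² = 4.5.
β̂_MAP = 69 / (57 + 4.5) = 69/61.5 ≈ 1.122.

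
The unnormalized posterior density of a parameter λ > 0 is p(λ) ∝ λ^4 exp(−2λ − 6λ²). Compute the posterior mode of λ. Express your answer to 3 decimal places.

λ̂_MAP = 0.500

ℓ'(λ) = 4/λ − 2 − 12λ. Setting this to zero and multiplying by λ: 12λ² + 2λ − 4 = 0.
λ = (−2 + √(2² + 4·12·4)) / (2·12) = (−2 + √196) / 24 = (−2 + 14)/24 = 1/2.
ℓ''(λ) = −4/λ² − 12 < 0, confirming a maximum.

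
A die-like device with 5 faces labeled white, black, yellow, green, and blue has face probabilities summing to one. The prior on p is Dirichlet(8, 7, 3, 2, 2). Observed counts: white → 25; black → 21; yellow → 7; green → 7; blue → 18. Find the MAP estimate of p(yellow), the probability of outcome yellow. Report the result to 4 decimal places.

The posterior is Dirichlet(αᵢ + nᵢ) = Dirichlet(33, 28, 10, 9, 20).
For a Dirichlet(a₁,…,a_K) with all aᵢ > 1, the mode has j-th component (aⱼ − 1)/(Σaᵢ − K).
Here Σaᵢ = 100 and K = 5, so p(yellow) = (10 − 1)/(100 − 5) = 9/95 ≈ 0.0947.

MAP estimate of p(yellow) = 0.0947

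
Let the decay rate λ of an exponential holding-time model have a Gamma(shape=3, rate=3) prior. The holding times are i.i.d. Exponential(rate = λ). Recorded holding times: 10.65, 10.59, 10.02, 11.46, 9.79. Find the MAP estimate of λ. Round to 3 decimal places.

The Exponential(rate=λ) likelihood is ∝ λ^n e^(−λΣtᵢ). Here n = 5 and Σtᵢ = 10.65 + 10.59 + 10.02 + 11.46 + 9.79 = 52.51.
Posterior ∝ λ^2e^(−3λ) · λ^5e^(−52.51λ) = λ^7e^(−55.51λ), i.e. Gamma(8, 55.51).
Mode = (a−1)/b = 7/55.51 ≈ 0.126.

λ̂_MAP = 0.126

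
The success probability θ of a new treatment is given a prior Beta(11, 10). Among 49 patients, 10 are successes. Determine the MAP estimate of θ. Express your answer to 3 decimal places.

Prior: Beta(11, 10).
Data: 10 successes in 49 trials. The binomial likelihood contributes θ^10(1−θ)^39, so the posterior is Beta(11+10, 10+39) = Beta(21, 49).
For Beta(a, b) with a, b > 1 the mode is (a−1)/(a+b−2) = 20/68 ≈ 0.294.

θ̂_MAP = 0.294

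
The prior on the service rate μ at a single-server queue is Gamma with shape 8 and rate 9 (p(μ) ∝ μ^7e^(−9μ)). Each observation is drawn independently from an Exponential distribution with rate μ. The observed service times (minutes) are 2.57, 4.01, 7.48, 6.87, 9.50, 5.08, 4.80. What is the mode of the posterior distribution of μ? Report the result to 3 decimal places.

The Exponential(rate=μ) likelihood is ∝ μ^n e^(−μΣtᵢ). Here n = 7 and Σtᵢ = 2.57 + 4.01 + 7.48 + 6.87 + 9.50 + 5.08 + 4.80 = 40.31.
Posterior ∝ μ^7e^(−9μ) · μ^7e^(−40.31μ) = μ^14e^(−49.31μ), i.e. Gamma(15, 49.31).
Mode = (a−1)/b = 14/49.31 ≈ 0.284.

μ̂_MAP = 0.284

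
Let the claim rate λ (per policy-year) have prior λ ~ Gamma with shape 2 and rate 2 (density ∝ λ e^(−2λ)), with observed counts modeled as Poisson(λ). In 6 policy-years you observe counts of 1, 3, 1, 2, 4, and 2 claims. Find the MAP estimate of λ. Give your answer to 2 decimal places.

λ̂_MAP = 1.75

Σxᵢ = 1+3+1+2+4+2 = 13, with n = 6.
Posterior ∝ λe^(−2λ) · λ^13e^(−6λ) = λ^14e^(−8λ), i.e. Gamma(shape=15, rate=8).
The mode of a Gamma(a, b) with a ≥ 1 (shape–rate) is (a−1)/b = 14/8 ≈ 1.75.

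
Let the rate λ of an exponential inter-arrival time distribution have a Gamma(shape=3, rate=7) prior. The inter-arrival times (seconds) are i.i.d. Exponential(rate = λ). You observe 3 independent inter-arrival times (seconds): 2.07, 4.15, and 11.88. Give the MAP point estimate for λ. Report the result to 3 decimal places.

The Exponential(rate=λ) likelihood is ∝ λ^n e^(−λΣtᵢ). Here n = 3 and Σtᵢ = 2.07 + 4.15 + 11.88 = 18.10.
Posterior ∝ λ^2e^(−7λ) · λ^3e^(−18.10λ) = λ^5e^(−25.10λ), i.e. Gamma(6, 25.10).
Mode = (a−1)/b = 5/25.10 ≈ 0.199.

λ̂_MAP = 0.199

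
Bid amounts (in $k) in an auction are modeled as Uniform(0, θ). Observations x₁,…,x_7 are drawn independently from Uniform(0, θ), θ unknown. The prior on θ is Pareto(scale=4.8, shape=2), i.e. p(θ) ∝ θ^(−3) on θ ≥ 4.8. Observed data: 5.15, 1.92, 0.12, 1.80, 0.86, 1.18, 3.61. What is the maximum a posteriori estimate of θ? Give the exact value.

θ̂_MAP = 5.15

The Uniform(0, θ) likelihood is θ^(−n) for θ ≥ max(xᵢ), zero otherwise. Here max(xᵢ) = 5.15.
Posterior ∝ θ^(−3) · θ^(−7) = θ^(−10) on θ ≥ max(4.8, 5.15) = 5.15.
This density is strictly decreasing in θ, so the posterior mode lies at the lower boundary of the support.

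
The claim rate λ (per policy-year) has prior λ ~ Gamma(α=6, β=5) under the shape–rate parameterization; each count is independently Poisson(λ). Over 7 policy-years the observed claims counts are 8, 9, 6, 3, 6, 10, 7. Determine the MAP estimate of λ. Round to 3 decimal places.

Σxᵢ = 8+9+6+3+6+10+7 = 49, with n = 7.
Posterior ∝ λ^5e^(−5λ) · λ^49e^(−7λ) = λ^54e^(−12λ), i.e. Gamma(shape=55, rate=12).
The mode of a Gamma(a, b) with a ≥ 1 (shape–rate) is (a−1)/b = 54/12 ≈ 4.500.

λ̂_MAP = 4.500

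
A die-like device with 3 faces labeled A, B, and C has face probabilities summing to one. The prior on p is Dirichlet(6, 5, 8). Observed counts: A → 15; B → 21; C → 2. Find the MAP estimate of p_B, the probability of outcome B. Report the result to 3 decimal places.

The posterior is Dirichlet(αᵢ + nᵢ) = Dirichlet(21, 26, 10).
For a Dirichlet(a₁,…,a_K) with all aᵢ > 1, the mode has j-th component (aⱼ − 1)/(Σaᵢ − K).
Here Σaᵢ = 57 and K = 3, so p_B = (26 − 1)/(57 − 3) = 25/54 ≈ 0.463.

MAP estimate of p_B = 0.463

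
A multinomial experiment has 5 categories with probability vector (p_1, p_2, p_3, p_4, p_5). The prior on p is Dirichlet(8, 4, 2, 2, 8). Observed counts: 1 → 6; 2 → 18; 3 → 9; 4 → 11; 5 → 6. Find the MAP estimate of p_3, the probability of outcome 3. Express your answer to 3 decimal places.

The posterior is Dirichlet(αᵢ + nᵢ) = Dirichlet(14, 22, 11, 13, 14).
For a Dirichlet(a₁,…,a_K) with all aᵢ > 1, the mode has j-th component (aⱼ − 1)/(Σaᵢ − K).
Here Σaᵢ = 74 and K = 5, so p_3 = (11 − 1)/(74 − 5) = 10/69 ≈ 0.145.

MAP estimate: 0.145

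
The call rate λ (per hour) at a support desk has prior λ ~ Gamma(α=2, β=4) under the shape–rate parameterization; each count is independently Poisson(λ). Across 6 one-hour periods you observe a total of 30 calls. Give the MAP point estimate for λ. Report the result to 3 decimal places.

λ̂_MAP = 3.100

Σxᵢ = 30, n = 6.
Posterior ∝ λe^(−4λ) · λ^30e^(−6λ) = λ^31e^(−10λ), i.e. Gamma(shape=32, rate=10).
The mode of a Gamma(a, b) with a ≥ 1 (shape–rate) is (a−1)/b = 31/10 ≈ 3.100.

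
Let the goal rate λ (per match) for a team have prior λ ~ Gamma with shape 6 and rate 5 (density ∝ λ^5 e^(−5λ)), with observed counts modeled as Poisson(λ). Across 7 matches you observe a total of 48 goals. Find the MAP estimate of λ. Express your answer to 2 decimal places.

Σxᵢ = 48, n = 7.
Posterior ∝ λ^5e^(−5λ) · λ^48e^(−7λ) = λ^53e^(−12λ), i.e. Gamma(shape=54, rate=12).
The mode of a Gamma(a, b) with a ≥ 1 (shape–rate) is (a−1)/b = 53/12 ≈ 4.42.

λ̂_MAP = 4.42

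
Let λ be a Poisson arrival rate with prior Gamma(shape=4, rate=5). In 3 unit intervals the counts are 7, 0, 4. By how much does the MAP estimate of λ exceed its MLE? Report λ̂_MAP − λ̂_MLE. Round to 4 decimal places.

Σxᵢ = 11. Posterior is Gamma(15, 8); MAP = (15−1)/8 = 14/8 ≈ 1.75000.
MLE = x̄ = 11/3 ≈ 3.66667.
Difference = 14/8 − 11/3 = -23/12 ≈ -1.9167.

MAP − MLE = -1.9167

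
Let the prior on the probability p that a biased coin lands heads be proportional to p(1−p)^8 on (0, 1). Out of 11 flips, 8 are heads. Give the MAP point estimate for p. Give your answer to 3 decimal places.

p̂_MAP = 0.450

The prior density ∝ p(1−p)^8 is the kernel of Beta(2, 9).
Data: 8 successes in 11 trials. The binomial likelihood contributes p^8(1−p)^3, so the posterior is Beta(2+8, 9+3) = Beta(10, 12).
For Beta(a, b) with a, b > 1 the mode is (a−1)/(a+b−2) = 9/20 ≈ 0.450.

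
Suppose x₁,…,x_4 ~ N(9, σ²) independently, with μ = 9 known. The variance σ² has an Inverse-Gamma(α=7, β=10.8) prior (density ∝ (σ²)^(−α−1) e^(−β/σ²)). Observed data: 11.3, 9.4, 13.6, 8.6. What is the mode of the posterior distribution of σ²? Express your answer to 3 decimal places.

σ̂²_MAP = 2.419

Sum of squared deviations about the known mean: SS = (11.3−9)² + (9.4−9)² + (13.6−9)² + (8.6−9)² = 26.77.
The Normal likelihood contributes (σ²)^(−n/2) exp(−SS/(2σ²)), so the posterior is Inverse-Gamma(α + n/2, β + SS/2) = Inverse-Gamma(9, 24.185).
The mode of Inverse-Gamma(a, b) is b/(a+1) = 24.185/10 ≈ 2.419.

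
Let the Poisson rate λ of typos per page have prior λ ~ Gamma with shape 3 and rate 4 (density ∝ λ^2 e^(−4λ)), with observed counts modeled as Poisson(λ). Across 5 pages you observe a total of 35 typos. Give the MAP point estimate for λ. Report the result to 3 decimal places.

Σxᵢ = 35, n = 5.
Posterior ∝ λ^2e^(−4λ) · λ^35e^(−5λ) = λ^37e^(−9λ), i.e. Gamma(shape=38, rate=9).
The mode of a Gamma(a, b) with a ≥ 1 (shape–rate) is (a−1)/b = 37/9 ≈ 4.111.

λ̂_MAP = 4.111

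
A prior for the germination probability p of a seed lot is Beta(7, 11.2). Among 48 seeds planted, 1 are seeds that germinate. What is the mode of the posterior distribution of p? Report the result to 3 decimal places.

p̂_MAP = 0.109

Prior: Beta(7, 11.2).
Data: 1 success in 48 trials. The binomial likelihood contributes p(1−p)^47, so the posterior is Beta(7+1, 11.2+47) = Beta(8, 58.2).
For Beta(a, b) with a, b > 1 the mode is (a−1)/(a+b−2) = 7/64.2 ≈ 0.109.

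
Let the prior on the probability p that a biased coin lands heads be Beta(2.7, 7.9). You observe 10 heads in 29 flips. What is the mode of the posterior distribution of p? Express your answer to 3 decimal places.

p̂_MAP = 0.311

Prior: Beta(2.7, 7.9).
Data: 10 successes in 29 trials. The binomial likelihood contributes p^10(1−p)^19, so the posterior is Beta(2.7+10, 7.9+19) = Beta(12.7, 26.9).
For Beta(a, b) with a, b > 1 the mode is (a−1)/(a+b−2) = 11.7/37.6 ≈ 0.311.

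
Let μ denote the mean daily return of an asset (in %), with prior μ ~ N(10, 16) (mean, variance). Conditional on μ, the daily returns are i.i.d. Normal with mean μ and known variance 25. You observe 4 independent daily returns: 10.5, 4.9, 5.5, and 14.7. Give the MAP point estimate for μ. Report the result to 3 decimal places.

μ̂_MAP = 9.209

n = 4; x̄ = (10.5 + 4.9 + 5.5 + 14.7)/4 = 35.6/4 = 8.9.
For a Normal prior and Normal likelihood with known variance, the posterior is Normal; its mode equals its mean, the precision-weighted average.
Prior precision 1/σ₀² = 1/16 = 0.0625; data precision n/σ² = 4/25 = 0.16.
μ̂ = (0.0625·10 + 0.16·8.9) / (0.0625 + 0.16) = 2.049/0.2225 = 4098/445 ≈ 9.209.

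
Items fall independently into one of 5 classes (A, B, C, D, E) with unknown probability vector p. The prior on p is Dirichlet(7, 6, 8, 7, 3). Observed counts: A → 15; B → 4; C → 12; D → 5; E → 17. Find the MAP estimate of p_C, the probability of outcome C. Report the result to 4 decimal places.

The posterior is Dirichlet(αᵢ + nᵢ) = Dirichlet(22, 10, 20, 12, 20).
For a Dirichlet(a₁,…,a_K) with all aᵢ > 1, the mode has j-th component (aⱼ − 1)/(Σaᵢ − K).
Here Σaᵢ = 84 and K = 5, so p_C = (20 − 1)/(84 − 5) = 19/79 ≈ 0.2405.

MAP estimate of p_C = 0.2405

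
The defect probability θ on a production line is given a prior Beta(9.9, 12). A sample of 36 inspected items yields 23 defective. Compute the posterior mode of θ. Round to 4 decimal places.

θ̂_MAP = 0.5707

Prior: Beta(9.9, 12).
Data: 23 successes in 36 trials. The binomial likelihood contributes θ^23(1−θ)^13, so the posterior is Beta(9.9+23, 12+13) = Beta(32.9, 25).
For Beta(a, b) with a, b > 1 the mode is (a−1)/(a+b−2) = 31.9/55.9 ≈ 0.5707.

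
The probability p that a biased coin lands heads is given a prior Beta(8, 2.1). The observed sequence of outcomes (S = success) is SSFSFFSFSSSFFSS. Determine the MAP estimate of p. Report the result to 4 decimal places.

Prior: Beta(8, 2.1).
Data: 9 successes in 15 trials (from the sequence). The binomial likelihood contributes p^9(1−p)^6, so the posterior is Beta(8+9, 2.1+6) = Beta(17, 8.1).
For Beta(a, b) with a, b > 1 the mode is (a−1)/(a+b−2) = 16/23.1 ≈ 0.6926.

p̂_MAP = 0.6926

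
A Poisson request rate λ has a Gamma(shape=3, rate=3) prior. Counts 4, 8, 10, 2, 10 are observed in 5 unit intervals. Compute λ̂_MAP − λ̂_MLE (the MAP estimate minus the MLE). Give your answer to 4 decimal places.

Σxᵢ = 34. Posterior is Gamma(37, 8); MAP = (37−1)/8 = 36/8 ≈ 4.50000.
MLE = x̄ = 34/5 ≈ 6.80000.
Difference = 36/8 − 34/5 = -23/10 ≈ -2.3000.

MAP − MLE = -2.3000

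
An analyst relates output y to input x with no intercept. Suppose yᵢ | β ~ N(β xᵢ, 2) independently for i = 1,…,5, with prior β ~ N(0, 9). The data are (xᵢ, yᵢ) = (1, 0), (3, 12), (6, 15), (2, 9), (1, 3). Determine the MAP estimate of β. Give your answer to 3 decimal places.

β̂_MAP = 2.870

log p(β | y) = −Σ(yᵢ − βxᵢ)²/(2·2) − β²/(2·9) + const.
Setting the derivative to zero: Σxᵢ(yᵢ − βxᵢ)/2 − β/9 = 0, so β = Σxᵢyᵢ / (Σxᵢ² + σ²/τ²).
Σxᵢyᵢ = 1·0 + 3·12 + 6·15 + 2·9 + 1·3 = 147; Σxᵢ² = 51; σ²/τ² = 2/9.
β̂_MAP = 147 / (51 + 2/9) = 147/(461/9) = 1323/461 ≈ 2.870.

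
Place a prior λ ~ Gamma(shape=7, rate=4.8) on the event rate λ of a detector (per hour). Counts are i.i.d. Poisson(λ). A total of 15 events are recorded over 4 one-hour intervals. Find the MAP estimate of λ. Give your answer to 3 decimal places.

Σxᵢ = 15, n = 4.
Posterior ∝ λ^6e^(−4.8λ) · λ^15e^(−4λ) = λ^21e^(−8.8λ), i.e. Gamma(shape=22, rate=8.8).
The mode of a Gamma(a, b) with a ≥ 1 (shape–rate) is (a−1)/b = 21/8.8 ≈ 2.386.

λ̂_MAP = 2.386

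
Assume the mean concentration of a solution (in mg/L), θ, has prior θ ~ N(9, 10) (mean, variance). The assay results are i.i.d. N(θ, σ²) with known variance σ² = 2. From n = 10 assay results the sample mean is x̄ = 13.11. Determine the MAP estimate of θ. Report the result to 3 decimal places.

θ̂_MAP = 13.029

n = 10, x̄ = 13.11.
For a Normal prior and Normal likelihood with known variance, the posterior is Normal; its mode equals its mean, the precision-weighted average.
Prior precision 1/σ₀² = 1/10 = 0.1; data precision n/σ² = 10/2 = 5.
θ̂ = (0.1·9 + 5·13.11) / (0.1 + 5) = 66.45/5.1 = 443/34 ≈ 13.029.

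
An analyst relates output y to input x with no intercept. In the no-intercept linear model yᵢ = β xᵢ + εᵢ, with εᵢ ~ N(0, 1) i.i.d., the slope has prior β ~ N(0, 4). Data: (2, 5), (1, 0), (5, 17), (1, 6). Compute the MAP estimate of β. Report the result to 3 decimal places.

β̂_MAP = 3.232

log p(β | y) = −Σ(yᵢ − βxᵢ)²/(2·1) − β²/(2·4) + const.
Setting the derivative to zero: Σxᵢ(yᵢ − βxᵢ)/1 − β/4 = 0, so β = Σxᵢyᵢ / (Σxᵢ² + σ²/τ²).
Σxᵢyᵢ = 2·5 + 1·0 + 5·17 + 1·6 = 101; Σxᵢ² = 31; σ²/τ² = 0.25.
β̂_MAP = 101 / (31 + 0.25) = 101/31.25 ≈ 3.232.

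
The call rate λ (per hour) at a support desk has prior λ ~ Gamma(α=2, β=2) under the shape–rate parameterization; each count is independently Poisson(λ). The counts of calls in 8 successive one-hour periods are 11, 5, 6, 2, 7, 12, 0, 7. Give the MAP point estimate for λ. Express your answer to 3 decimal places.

Σxᵢ = 11+5+6+2+7+12+0+7 = 50, with n = 8.
Posterior ∝ λe^(−2λ) · λ^50e^(−8λ) = λ^51e^(−10λ), i.e. Gamma(shape=52, rate=10).
The mode of a Gamma(a, b) with a ≥ 1 (shape–rate) is (a−1)/b = 51/10 ≈ 5.100.

λ̂_MAP = 5.100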